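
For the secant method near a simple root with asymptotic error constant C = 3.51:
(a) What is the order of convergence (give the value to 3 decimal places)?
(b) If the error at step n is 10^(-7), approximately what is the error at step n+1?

(a) Secant method has superlinear convergence with order φ = (1+√5)/2 ≈ 1.618.
    This means |e_{n+1}| ≈ C|e_n|^1.618.

(b) With |e_n| = 10^(-7) and C = 3.51:
    |e_{n+1}| ≈ 3.51 × (10^(-7))^1.618 = 3.51 × 10^(-11.33)

(a) ≈ 1.618 (golden ratio); (b) |e_{n+1}| ≈ 1.656e-11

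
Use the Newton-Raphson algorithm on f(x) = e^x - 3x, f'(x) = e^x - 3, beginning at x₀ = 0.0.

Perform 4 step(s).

f(x) = e^x - 3x
f'(x) = e^x - 3
x₀ = 0.0

Newton-Raphson formula: x_{n+1} = x_n - f(x_n)/f'(x_n)

Iteration 1:
  f(0.000000) = 1.000000
  f'(0.000000) = -2.000000
  x_1 = 0.000000 - 1.000000/(-2.000000) = 0.500000
Iteration 2:
  f(0.500000) = 0.148721
  f'(0.500000) = -1.351279
  x_2 = 0.500000 - 0.148721/(-1.351279) = 0.610060
Iteration 3:
  f(0.610060) = 0.010362
  f'(0.610060) = -1.159459
  x_3 = 0.610060 - 0.010362/(-1.159459) = 0.618997
Iteration 4:
  f(0.618997) = 0.000074
  f'(0.618997) = -1.142936
  x_4 = 0.618997 - 0.000074/(-1.142936) = 0.619061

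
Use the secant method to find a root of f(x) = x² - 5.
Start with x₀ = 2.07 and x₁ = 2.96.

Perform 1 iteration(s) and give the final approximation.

f(x) = x² - 5
x₀ = 2.07, x₁ = 2.96

Secant formula: x_{n+1} = x_n - f(x_n)(x_n - x_{n-1})/(f(x_n) - f(x_{n-1}))

Iteration 1:
  f(2.070000) = -0.715100
  f(2.960000) = 3.761600
  x_2 = 2.960000 - 3.761600×(2.960000 - 2.070000)/(3.761600 - (-0.715100))
       = 2.212167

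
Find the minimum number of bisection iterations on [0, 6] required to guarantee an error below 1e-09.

We need (b-a)/2^n ≤ 1e-09
(6 - 0)/2^n ≤ 1e-09
6/2^n ≤ 1e-09
2^n ≥ 6000000000
n ≥ log₂(6000000000) = 32.48
n ≥ 33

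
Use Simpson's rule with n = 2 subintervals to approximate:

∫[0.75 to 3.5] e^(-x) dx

f(x) = e^(-x)
a = 0.75, b = 3.5, n = 2
h = (b - a)/n = 1.375000

Simpson's rule: (h/3)[f(x₀) + 4f(x₁) + 2f(x₂) + ... + f(xₙ)]

x_0 = 0.7500, f(x_0) = 0.472367, coefficient = 1
x_1 = 2.1250, f(x_1) = 0.119433, coefficient = 4
x_2 = 3.5000, f(x_2) = 0.030197, coefficient = 1

I ≈ (1.375000/3) × 0.980296 = 0.449302
Exact value: 0.442169
Error: 0.007133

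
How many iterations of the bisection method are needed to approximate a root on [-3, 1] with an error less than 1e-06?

We need (b-a)/2^n ≤ 1e-06
(1 - (-3))/2^n ≤ 1e-06
4/2^n ≤ 1e-06
2^n ≥ 4000000
n ≥ log₂(4000000) = 21.93
n ≥ 22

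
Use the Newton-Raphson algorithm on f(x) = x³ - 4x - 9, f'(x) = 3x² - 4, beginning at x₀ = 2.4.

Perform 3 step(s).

f(x) = x³ - 4x - 9
f'(x) = 3x² - 4
x₀ = 2.4

Newton-Raphson formula: x_{n+1} = x_n - f(x_n)/f'(x_n)

Iteration 1:
  f(2.400000) = -4.776000
  f'(2.400000) = 13.280000
  x_1 = 2.400000 - (-4.776000)/13.280000 = 2.759639
Iteration 2:
  f(2.759639) = 0.977763
  f'(2.759639) = 18.846815
  x_2 = 2.759639 - 0.977763/18.846815 = 2.707759
Iteration 3:
  f(2.707759) = 0.022143
  f'(2.707759) = 17.995878
  x_3 = 2.707759 - 0.022143/17.995878 = 2.706529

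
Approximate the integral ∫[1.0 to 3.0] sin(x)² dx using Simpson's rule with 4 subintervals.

f(x) = sin(x)²
a = 1.0, b = 3.0, n = 4
h = (b - a)/n = 0.500000

Simpson's rule: (h/3)[f(x₀) + 4f(x₁) + 2f(x₂) + ... + f(xₙ)]

x_0 = 1.0000, f(x_0) = 0.708073, coefficient = 1
x_1 = 1.5000, f(x_1) = 0.994996, coefficient = 4
x_2 = 2.0000, f(x_2) = 0.826822, coefficient = 2
x_3 = 2.5000, f(x_3) = 0.358169, coefficient = 4
x_4 = 3.0000, f(x_4) = 0.019915, coefficient = 1

I ≈ (0.500000/3) × 7.794293 = 1.299049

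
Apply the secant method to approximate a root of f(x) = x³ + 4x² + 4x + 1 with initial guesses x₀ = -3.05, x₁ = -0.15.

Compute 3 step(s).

f(x) = x³ + 4x² + 4x + 1
x₀ = -3.05, x₁ = -0.15

Secant formula: x_{n+1} = x_n - f(x_n)(x_n - x_{n-1})/(f(x_n) - f(x_{n-1}))

Iteration 1:
  f(-3.050000) = -2.362625
  f(-0.150000) = 0.486625
  x_2 = -0.150000 - 0.486625×(-0.150000 - (-3.050000))/(0.486625 - (-2.362625))
       = -0.645293
Iteration 2:
  f(-0.150000) = 0.486625
  f(-0.645293) = -0.184262
  x_3 = -0.645293 - (-0.184262)×(-0.645293 - (-0.150000))/(-0.184262 - 0.486625)
       = -0.509259
Iteration 3:
  f(-0.645293) = -0.184262
  f(-0.509259) = -0.131730
  x_4 = -0.509259 - (-0.131730)×(-0.509259 - (-0.645293))/(-0.131730 - (-0.184262))
       = -0.168132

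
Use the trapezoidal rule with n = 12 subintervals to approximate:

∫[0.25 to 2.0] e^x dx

f(x) = e^x
a = 0.25, b = 2.0, n = 12
h = (b - a)/n = 0.145833

Trapezoidal rule: (h/2)[f(x₀) + 2f(x₁) + 2f(x₂) + ... + f(xₙ)]

x_0 = 0.2500, f(x_0) = 1.284025, coefficient = 1
x_1 = 0.3958, f(x_1) = 1.485622, coefficient = 2
x_2 = 0.5417, f(x_2) = 1.718869, coefficient = 2
x_3 = 0.6875, f(x_3) = 1.988737, coefficient = 2
x_4 = 0.8333, f(x_4) = 2.300976, coefficient = 2
x_5 = 0.9792, f(x_5) = 2.662237, coefficient = 2
x_6 = 1.1250, f(x_6) = 3.080217, coefficient = 2
x_7 = 1.2708, f(x_7) = 3.563821, coefficient = 2
x_8 = 1.4167, f(x_8) = 4.123353, coefficient = 2
x_9 = 1.5625, f(x_9) = 4.770733, coefficient = 2
x_10 = 1.7083, f(x_10) = 5.519754, coefficient = 2
x_11 = 1.8542, f(x_11) = 6.386374, coefficient = 2
x_12 = 2.0000, f(x_12) = 7.389056, coefficient = 1

I ≈ (0.145833/2) × 83.874469 = 6.115847
Exact value: 6.105031
Error: 0.010816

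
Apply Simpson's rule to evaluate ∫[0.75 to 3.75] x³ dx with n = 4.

f(x) = x³
a = 0.75, b = 3.75, n = 4
h = (b - a)/n = 0.750000

Simpson's rule: (h/3)[f(x₀) + 4f(x₁) + 2f(x₂) + ... + f(xₙ)]

x_0 = 0.7500, f(x_0) = 0.421875, coefficient = 1
x_1 = 1.5000, f(x_1) = 3.375000, coefficient = 4
x_2 = 2.2500, f(x_2) = 11.390625, coefficient = 2
x_3 = 3.0000, f(x_3) = 27.000000, coefficient = 4
x_4 = 3.7500, f(x_4) = 52.734375, coefficient = 1

I ≈ (0.750000/3) × 197.437500 = 49.359375
Exact value: 49.359375
Error: 0.000000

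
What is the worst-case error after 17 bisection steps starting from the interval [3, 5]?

Bisection error bound: |error| ≤ (b-a)/2^n
|error| ≤ (5 - 3)/2^17 = 2/2^17
|error| ≤ 0.0000152588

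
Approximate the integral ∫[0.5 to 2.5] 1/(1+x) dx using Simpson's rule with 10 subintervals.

f(x) = 1/(1+x)
a = 0.5, b = 2.5, n = 10
h = (b - a)/n = 0.200000

Simpson's rule: (h/3)[f(x₀) + 4f(x₁) + 2f(x₂) + ... + f(xₙ)]

x_0 = 0.5000, f(x_0) = 0.666667, coefficient = 1
x_1 = 0.7000, f(x_1) = 0.588235, coefficient = 4
x_2 = 0.9000, f(x_2) = 0.526316, coefficient = 2
x_3 = 1.1000, f(x_3) = 0.476190, coefficient = 4
x_4 = 1.3000, f(x_4) = 0.434783, coefficient = 2
x_5 = 1.5000, f(x_5) = 0.400000, coefficient = 4
x_6 = 1.7000, f(x_6) = 0.370370, coefficient = 2
x_7 = 1.9000, f(x_7) = 0.344828, coefficient = 4
x_8 = 2.1000, f(x_8) = 0.322581, coefficient = 2
x_9 = 2.3000, f(x_9) = 0.303030, coefficient = 4
x_10 = 2.5000, f(x_10) = 0.285714, coefficient = 1

I ≈ (0.200000/3) × 12.709614 = 0.847308
Exact value: 0.847298
Error: 0.000010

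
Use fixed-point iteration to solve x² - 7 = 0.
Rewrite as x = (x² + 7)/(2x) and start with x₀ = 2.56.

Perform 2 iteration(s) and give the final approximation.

Equation: x² - 7 = 0
Fixed-point form: x = (x² + 7)/(2x)
x₀ = 2.56

x_1 = g(2.560000) = 2.647187
x_2 = g(2.647187) = 2.645752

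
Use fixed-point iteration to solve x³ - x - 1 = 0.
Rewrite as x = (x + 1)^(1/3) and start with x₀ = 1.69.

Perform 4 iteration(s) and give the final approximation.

Equation: x³ - x - 1 = 0
Fixed-point form: x = (x + 1)^(1/3)
x₀ = 1.69

x_1 = g(1.690000) = 1.390755
x_2 = g(1.390755) = 1.337145
x_3 = g(1.337145) = 1.327074
x_4 = g(1.327074) = 1.325165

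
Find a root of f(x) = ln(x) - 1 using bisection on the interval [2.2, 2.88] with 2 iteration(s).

f(x) = ln(x) - 1
Initial interval: [2.2, 2.88]

Iteration 1:
  c_1 = (2.200000 + 2.880000)/2 = 2.540000
  f(c_1) = f(2.540000) = -0.067836
  f(a) × f(c) ≥ 0, new interval: [2.540000, 2.880000]
Iteration 2:
  c_2 = (2.540000 + 2.880000)/2 = 2.710000
  f(c_2) = f(2.710000) = -0.003051
  f(a) × f(c) ≥ 0, new interval: [2.710000, 2.880000]

After 2 iteration(s), the approximation is c_2 = 2.710000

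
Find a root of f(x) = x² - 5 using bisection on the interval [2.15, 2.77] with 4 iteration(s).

f(x) = x² - 5
Initial interval: [2.15, 2.77]

Iteration 1:
  c_1 = (2.150000 + 2.770000)/2 = 2.460000
  f(c_1) = f(2.460000) = 1.051600
  f(a) × f(c) < 0, new interval: [2.150000, 2.460000]
Iteration 2:
  c_2 = (2.150000 + 2.460000)/2 = 2.305000
  f(c_2) = f(2.305000) = 0.313025
  f(a) × f(c) < 0, new interval: [2.150000, 2.305000]
Iteration 3:
  c_3 = (2.150000 + 2.305000)/2 = 2.227500
  f(c_3) = f(2.227500) = -0.038244
  f(a) × f(c) ≥ 0, new interval: [2.227500, 2.305000]
Iteration 4:
  c_4 = (2.227500 + 2.305000)/2 = 2.266250
  f(c_4) = f(2.266250) = 0.135889
  f(a) × f(c) < 0, new interval: [2.227500, 2.266250]

After 4 iteration(s), the approximation is c_4 = 2.266250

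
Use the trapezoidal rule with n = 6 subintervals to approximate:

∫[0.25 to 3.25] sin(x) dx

f(x) = sin(x)
a = 0.25, b = 3.25, n = 6
h = (b - a)/n = 0.500000

Trapezoidal rule: (h/2)[f(x₀) + 2f(x₁) + 2f(x₂) + ... + f(xₙ)]

x_0 = 0.2500, f(x_0) = 0.247404, coefficient = 1
x_1 = 0.7500, f(x_1) = 0.681639, coefficient = 2
x_2 = 1.2500, f(x_2) = 0.948985, coefficient = 2
x_3 = 1.7500, f(x_3) = 0.983986, coefficient = 2
x_4 = 2.2500, f(x_4) = 0.778073, coefficient = 2
x_5 = 2.7500, f(x_5) = 0.381661, coefficient = 2
x_6 = 3.2500, f(x_6) = -0.108195, coefficient = 1

I ≈ (0.500000/2) × 7.687896 = 1.921974
Exact value: 1.963042
Error: 0.041068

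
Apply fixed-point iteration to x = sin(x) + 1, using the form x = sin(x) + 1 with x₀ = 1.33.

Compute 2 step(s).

Equation: x = sin(x) + 1
Fixed-point form: x = sin(x) + 1
x₀ = 1.33

x_1 = g(1.330000) = 1.971148
x_2 = g(1.971148) = 1.920924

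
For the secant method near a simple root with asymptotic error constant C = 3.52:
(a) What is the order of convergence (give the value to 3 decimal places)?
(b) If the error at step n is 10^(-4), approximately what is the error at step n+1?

(a) Secant method has superlinear convergence with order φ = (1+√5)/2 ≈ 1.618.
    This means |e_{n+1}| ≈ C|e_n|^1.618.

(b) With |e_n| = 10^(-4) and C = 3.52:
    |e_{n+1}| ≈ 3.52 × (10^(-4))^1.618 = 3.52 × 10^(-6.47)

(a) ≈ 1.618 (golden ratio); (b) |e_{n+1}| ≈ 1.187e-06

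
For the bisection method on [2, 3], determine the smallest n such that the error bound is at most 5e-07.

We need (b-a)/2^n ≤ 5e-07
(3 - 2)/2^n ≤ 5e-07
1/2^n ≤ 5e-07
2^n ≥ 2000000
n ≥ log₂(2000000) = 20.93
n ≥ 21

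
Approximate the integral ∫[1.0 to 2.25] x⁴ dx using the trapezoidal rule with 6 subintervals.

f(x) = x⁴
a = 1.0, b = 2.25, n = 6
h = (b - a)/n = 0.208333

Trapezoidal rule: (h/2)[f(x₀) + 2f(x₁) + 2f(x₂) + ... + f(xₙ)]

x_0 = 1.0000, f(x_0) = 1.000000, coefficient = 1
x_1 = 1.2083, f(x_1) = 2.131803, coefficient = 2
x_2 = 1.4167, f(x_2) = 4.027826, coefficient = 2
x_3 = 1.6250, f(x_3) = 6.972900, coefficient = 2
x_4 = 1.8333, f(x_4) = 11.297068, coefficient = 2
x_5 = 2.0417, f(x_5) = 17.375582, coefficient = 2
x_6 = 2.2500, f(x_6) = 25.628906, coefficient = 1

I ≈ (0.208333/2) × 110.239264 = 11.483257
Exact value: 11.333008
Error: 0.150249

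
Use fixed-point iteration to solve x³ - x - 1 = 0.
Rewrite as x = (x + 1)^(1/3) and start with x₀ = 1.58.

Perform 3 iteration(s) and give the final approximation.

Equation: x³ - x - 1 = 0
Fixed-point form: x = (x + 1)^(1/3)
x₀ = 1.58

x_1 = g(1.580000) = 1.371534
x_2 = g(1.371534) = 1.333551
x_3 = g(1.333551) = 1.326394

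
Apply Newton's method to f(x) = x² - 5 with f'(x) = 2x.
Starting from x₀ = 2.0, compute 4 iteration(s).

f(x) = x² - 5
f'(x) = 2x
x₀ = 2.0

Newton-Raphson formula: x_{n+1} = x_n - f(x_n)/f'(x_n)

Iteration 1:
  f(2.000000) = -1.000000
  f'(2.000000) = 4.000000
  x_1 = 2.000000 - (-1.000000)/4.000000 = 2.250000
Iteration 2:
  f(2.250000) = 0.062500
  f'(2.250000) = 4.500000
  x_2 = 2.250000 - 0.062500/4.500000 = 2.236111
Iteration 3:
  f(2.236111) = 0.000193
  f'(2.236111) = 4.472222
  x_3 = 2.236111 - 0.000193/4.472222 = 2.236068
Iteration 4:
  f(2.236068) = 0.000000
  f'(2.236068) = 4.472136
  x_4 = 2.236068 - 0.000000/4.472136 = 2.236068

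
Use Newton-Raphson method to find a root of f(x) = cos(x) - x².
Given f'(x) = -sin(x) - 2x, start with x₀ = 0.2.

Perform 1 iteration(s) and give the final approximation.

f(x) = cos(x) - x²
f'(x) = -sin(x) - 2x
x₀ = 0.2

Newton-Raphson formula: x_{n+1} = x_n - f(x_n)/f'(x_n)

Iteration 1:
  f(0.200000) = 0.940067
  f'(0.200000) = -0.598669
  x_1 = 0.200000 - 0.940067/(-0.598669) = 1.770260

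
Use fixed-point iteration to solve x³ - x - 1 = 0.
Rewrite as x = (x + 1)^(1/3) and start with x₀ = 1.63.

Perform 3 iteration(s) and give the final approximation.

Equation: x³ - x - 1 = 0
Fixed-point form: x = (x + 1)^(1/3)
x₀ = 1.63

x_1 = g(1.630000) = 1.380337
x_2 = g(1.380337) = 1.335200
x_3 = g(1.335200) = 1.326706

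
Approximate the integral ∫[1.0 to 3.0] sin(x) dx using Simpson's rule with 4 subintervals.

f(x) = sin(x)
a = 1.0, b = 3.0, n = 4
h = (b - a)/n = 0.500000

Simpson's rule: (h/3)[f(x₀) + 4f(x₁) + 2f(x₂) + ... + f(xₙ)]

x_0 = 1.0000, f(x_0) = 0.841471, coefficient = 1
x_1 = 1.5000, f(x_1) = 0.997495, coefficient = 4
x_2 = 2.0000, f(x_2) = 0.909297, coefficient = 2
x_3 = 2.5000, f(x_3) = 0.598472, coefficient = 4
x_4 = 3.0000, f(x_4) = 0.141120, coefficient = 1

I ≈ (0.500000/3) × 9.185054 = 1.530842
Exact value: 1.530295
Error: 0.000548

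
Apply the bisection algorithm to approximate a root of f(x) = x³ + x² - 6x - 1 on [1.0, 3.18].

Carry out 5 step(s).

f(x) = x³ + x² - 6x - 1
Initial interval: [1.0, 3.18]

Iteration 1:
  c_1 = (1.000000 + 3.180000)/2 = 2.090000
  f(c_1) = f(2.090000) = -0.042571
  f(a) × f(c) ≥ 0, new interval: [2.090000, 3.180000]
Iteration 2:
  c_2 = (2.090000 + 3.180000)/2 = 2.635000
  f(c_2) = f(2.635000) = 8.428623
  f(a) × f(c) < 0, new interval: [2.090000, 2.635000]
Iteration 3:
  c_3 = (2.090000 + 2.635000)/2 = 2.362500
  f(c_3) = f(2.362500) = 3.592479
  f(a) × f(c) < 0, new interval: [2.090000, 2.362500]
Iteration 4:
  c_4 = (2.090000 + 2.362500)/2 = 2.226250
  f(c_4) = f(2.226250) = 1.632405
  f(a) × f(c) < 0, new interval: [2.090000, 2.226250]
Iteration 5:
  c_5 = (2.090000 + 2.226250)/2 = 2.158125
  f(c_5) = f(2.158125) = 0.760228
  f(a) × f(c) < 0, new interval: [2.090000, 2.158125]

After 5 iteration(s), the approximation is c_5 = 2.158125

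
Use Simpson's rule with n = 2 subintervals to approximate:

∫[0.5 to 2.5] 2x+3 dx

f(x) = 2x+3
a = 0.5, b = 2.5, n = 2
h = (b - a)/n = 1.000000

Simpson's rule: (h/3)[f(x₀) + 4f(x₁) + 2f(x₂) + ... + f(xₙ)]

x_0 = 0.5000, f(x_0) = 4.000000, coefficient = 1
x_1 = 1.5000, f(x_1) = 6.000000, coefficient = 4
x_2 = 2.5000, f(x_2) = 8.000000, coefficient = 1

I ≈ (1.000000/3) × 36.000000 = 12.000000
Exact value: 12.000000
Error: 0.000000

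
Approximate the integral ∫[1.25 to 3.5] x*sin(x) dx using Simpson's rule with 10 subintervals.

f(x) = x*sin(x)
a = 1.25, b = 3.5, n = 10
h = (b - a)/n = 0.225000

Simpson's rule: (h/3)[f(x₀) + 4f(x₁) + 2f(x₂) + ... + f(xₙ)]

x_0 = 1.2500, f(x_0) = 1.186231, coefficient = 1
x_1 = 1.4750, f(x_1) = 1.468237, coefficient = 4
x_2 = 1.7000, f(x_2) = 1.685830, coefficient = 2
x_3 = 1.9250, f(x_3) = 1.805502, coefficient = 4
x_4 = 2.1500, f(x_4) = 1.799332, coefficient = 2
x_5 = 2.3750, f(x_5) = 1.647502, coefficient = 4
x_6 = 2.6000, f(x_6) = 1.340304, coefficient = 2
x_7 = 2.8250, f(x_7) = 0.879508, coefficient = 4
x_8 = 3.0500, f(x_8) = 0.278967, coefficient = 2
x_9 = 3.2750, f(x_9) = -0.435614, coefficient = 4
x_10 = 3.5000, f(x_10) = -1.227741, coefficient = 1

I ≈ (0.225000/3) × 31.627896 = 2.372092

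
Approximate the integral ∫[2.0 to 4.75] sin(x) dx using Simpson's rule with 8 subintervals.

f(x) = sin(x)
a = 2.0, b = 4.75, n = 8
h = (b - a)/n = 0.343750

Simpson's rule: (h/3)[f(x₀) + 4f(x₁) + 2f(x₂) + ... + f(xₙ)]

x_0 = 2.0000, f(x_0) = 0.909297, coefficient = 1
x_1 = 2.3438, f(x_1) = 0.715851, coefficient = 4
x_2 = 2.6875, f(x_2) = 0.438647, coefficient = 2
x_3 = 3.0312, f(x_3) = 0.110119, coefficient = 4
x_4 = 3.3750, f(x_4) = -0.231294, coefficient = 2
x_5 = 3.7188, f(x_5) = -0.545644, coefficient = 4
x_6 = 4.0625, f(x_6) = -0.796151, coefficient = 2
x_7 = 4.4062, f(x_7) = -0.953504, coefficient = 4
x_8 = 4.7500, f(x_8) = -0.999293, coefficient = 1

I ≈ (0.343750/3) × -3.960303 = -0.453785
Exact value: -0.453749
Error: 0.000036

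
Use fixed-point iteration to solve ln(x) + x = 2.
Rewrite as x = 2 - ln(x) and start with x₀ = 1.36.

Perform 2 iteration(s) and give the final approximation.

Equation: ln(x) + x = 2
Fixed-point form: x = 2 - ln(x)
x₀ = 1.36

x_1 = g(1.360000) = 1.692515
x_2 = g(1.692515) = 1.473784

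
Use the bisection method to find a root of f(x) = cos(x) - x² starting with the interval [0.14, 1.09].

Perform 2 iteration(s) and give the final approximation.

f(x) = cos(x) - x²
Initial interval: [0.14, 1.09]

Iteration 1:
  c_1 = (0.140000 + 1.090000)/2 = 0.615000
  f(c_1) = f(0.615000) = 0.438548
  f(a) × f(c) ≥ 0, new interval: [0.615000, 1.090000]
Iteration 2:
  c_2 = (0.615000 + 1.090000)/2 = 0.852500
  f(c_2) = f(0.852500) = -0.068653
  f(a) × f(c) < 0, new interval: [0.615000, 0.852500]

After 2 iteration(s), the approximation is c_2 = 0.852500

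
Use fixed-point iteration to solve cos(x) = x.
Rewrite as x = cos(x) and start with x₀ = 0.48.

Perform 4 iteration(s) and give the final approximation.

Equation: cos(x) = x
Fixed-point form: x = cos(x)
x₀ = 0.48

x_1 = g(0.480000) = 0.886995
x_2 = g(0.886995) = 0.631744
x_3 = g(0.631744) = 0.806999
x_4 = g(0.806999) = 0.691669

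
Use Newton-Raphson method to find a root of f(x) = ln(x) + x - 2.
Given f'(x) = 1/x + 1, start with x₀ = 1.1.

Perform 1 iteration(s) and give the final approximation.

f(x) = ln(x) + x - 2
f'(x) = 1/x + 1
x₀ = 1.1

Newton-Raphson formula: x_{n+1} = x_n - f(x_n)/f'(x_n)

Iteration 1:
  f(1.100000) = -0.804690
  f'(1.100000) = 1.909091
  x_1 = 1.100000 - (-0.804690)/1.909091 = 1.521504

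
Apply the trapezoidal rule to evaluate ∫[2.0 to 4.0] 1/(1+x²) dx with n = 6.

f(x) = 1/(1+x²)
a = 2.0, b = 4.0, n = 6
h = (b - a)/n = 0.333333

Trapezoidal rule: (h/2)[f(x₀) + 2f(x₁) + 2f(x₂) + ... + f(xₙ)]

x_0 = 2.0000, f(x_0) = 0.200000, coefficient = 1
x_1 = 2.3333, f(x_1) = 0.155172, coefficient = 2
x_2 = 2.6667, f(x_2) = 0.123288, coefficient = 2
x_3 = 3.0000, f(x_3) = 0.100000, coefficient = 2
x_4 = 3.3333, f(x_4) = 0.082569, coefficient = 2
x_5 = 3.6667, f(x_5) = 0.069231, coefficient = 2
x_6 = 4.0000, f(x_6) = 0.058824, coefficient = 1

I ≈ (0.333333/2) × 1.319343 = 0.219890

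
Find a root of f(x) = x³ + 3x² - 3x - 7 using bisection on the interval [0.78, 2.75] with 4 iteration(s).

f(x) = x³ + 3x² - 3x - 7
Initial interval: [0.78, 2.75]

Iteration 1:
  c_1 = (0.780000 + 2.750000)/2 = 1.765000
  f(c_1) = f(1.765000) = 2.549047
  f(a) × f(c) < 0, new interval: [0.780000, 1.765000]
Iteration 2:
  c_2 = (0.780000 + 1.765000)/2 = 1.272500
  f(c_2) = f(1.272500) = -3.899228
  f(a) × f(c) ≥ 0, new interval: [1.272500, 1.765000]
Iteration 3:
  c_3 = (1.272500 + 1.765000)/2 = 1.518750
  f(c_3) = f(1.518750) = -1.133294
  f(a) × f(c) ≥ 0, new interval: [1.518750, 1.765000]
Iteration 4:
  c_4 = (1.518750 + 1.765000)/2 = 1.641875
  f(c_4) = f(1.641875) = 0.587726
  f(a) × f(c) < 0, new interval: [1.518750, 1.641875]

After 4 iteration(s), the approximation is c_4 = 1.641875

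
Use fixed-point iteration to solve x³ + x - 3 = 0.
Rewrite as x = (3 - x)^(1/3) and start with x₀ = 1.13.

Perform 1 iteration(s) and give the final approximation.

Equation: x³ + x - 3 = 0
Fixed-point form: x = (3 - x)^(1/3)
x₀ = 1.13

x_1 = g(1.130000) = 1.232009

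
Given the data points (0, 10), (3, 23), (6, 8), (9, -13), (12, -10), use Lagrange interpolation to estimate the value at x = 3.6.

Lagrange interpolation formula:
P(x) = Σ yᵢ × Lᵢ(x)
where Lᵢ(x) = Π_{j≠i} (x - xⱼ)/(xᵢ - xⱼ)

L_0(3.6) = (3.6 - 3)/(0 - 3) × (3.6 - 6)/(0 - 6) × (3.6 - 9)/(0 - 9) × (3.6 - 12)/(0 - 12) = -0.033600
L_1(3.6) = (3.6 - 0)/(3 - 0) × (3.6 - 6)/(3 - 6) × (3.6 - 9)/(3 - 9) × (3.6 - 12)/(3 - 12) = 0.806400
L_2(3.6) = (3.6 - 0)/(6 - 0) × (3.6 - 3)/(6 - 3) × (3.6 - 9)/(6 - 9) × (3.6 - 12)/(6 - 12) = 0.302400
L_3(3.6) = (3.6 - 0)/(9 - 0) × (3.6 - 3)/(9 - 3) × (3.6 - 6)/(9 - 6) × (3.6 - 12)/(9 - 12) = -0.089600
L_4(3.6) = (3.6 - 0)/(12 - 0) × (3.6 - 3)/(12 - 3) × (3.6 - 6)/(12 - 6) × (3.6 - 9)/(12 - 9) = 0.014400

P(3.6) = 10×L_0(3.6) + 23×L_1(3.6) + 8×L_2(3.6) + (-13)×L_3(3.6) + (-10)×L_4(3.6)
P(3.6) = 21.651200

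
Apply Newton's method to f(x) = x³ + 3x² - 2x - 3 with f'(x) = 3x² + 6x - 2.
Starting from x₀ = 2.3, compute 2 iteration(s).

f(x) = x³ + 3x² - 2x - 3
f'(x) = 3x² + 6x - 2
x₀ = 2.3

Newton-Raphson formula: x_{n+1} = x_n - f(x_n)/f'(x_n)

Iteration 1:
  f(2.300000) = 20.437000
  f'(2.300000) = 27.670000
  x_1 = 2.300000 - 20.437000/27.670000 = 1.561402
Iteration 2:
  f(1.561402) = 4.997789
  f'(1.561402) = 14.682344
  x_2 = 1.561402 - 4.997789/14.682344 = 1.221008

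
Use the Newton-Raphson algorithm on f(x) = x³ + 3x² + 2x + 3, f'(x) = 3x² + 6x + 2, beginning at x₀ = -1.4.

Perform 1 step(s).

f(x) = x³ + 3x² + 2x + 3
f'(x) = 3x² + 6x + 2
x₀ = -1.4

Newton-Raphson formula: x_{n+1} = x_n - f(x_n)/f'(x_n)

Iteration 1:
  f(-1.400000) = 3.336000
  f'(-1.400000) = -0.520000
  x_1 = -1.400000 - 3.336000/(-0.520000) = 5.015385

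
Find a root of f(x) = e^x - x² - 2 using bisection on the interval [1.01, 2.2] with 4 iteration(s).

f(x) = e^x - x² - 2
Initial interval: [1.01, 2.2]

Iteration 1:
  c_1 = (1.010000 + 2.200000)/2 = 1.605000
  f(c_1) = f(1.605000) = 0.401835
  f(a) × f(c) < 0, new interval: [1.010000, 1.605000]
Iteration 2:
  c_2 = (1.010000 + 1.605000)/2 = 1.307500
  f(c_2) = f(1.307500) = -0.012636
  f(a) × f(c) ≥ 0, new interval: [1.307500, 1.605000]
Iteration 3:
  c_3 = (1.307500 + 1.605000)/2 = 1.456250
  f(c_3) = f(1.456250) = 0.169178
  f(a) × f(c) < 0, new interval: [1.307500, 1.456250]
Iteration 4:
  c_4 = (1.307500 + 1.456250)/2 = 1.381875
  f(c_4) = f(1.381875) = 0.072783
  f(a) × f(c) < 0, new interval: [1.307500, 1.381875]

After 4 iteration(s), the approximation is c_4 = 1.381875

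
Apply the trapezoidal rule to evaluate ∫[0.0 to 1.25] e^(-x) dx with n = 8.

f(x) = e^(-x)
a = 0.0, b = 1.25, n = 8
h = (b - a)/n = 0.156250

Trapezoidal rule: (h/2)[f(x₀) + 2f(x₁) + 2f(x₂) + ... + f(xₙ)]

x_0 = 0.0000, f(x_0) = 1.000000, coefficient = 1
x_1 = 0.1562, f(x_1) = 0.855345, coefficient = 2
x_2 = 0.3125, f(x_2) = 0.731616, coefficient = 2
x_3 = 0.4688, f(x_3) = 0.625784, coefficient = 2
x_4 = 0.6250, f(x_4) = 0.535261, coefficient = 2
x_5 = 0.7812, f(x_5) = 0.457833, coefficient = 2
x_6 = 0.9375, f(x_6) = 0.391606, coefficient = 2
x_7 = 1.0938, f(x_7) = 0.334958, coefficient = 2
x_8 = 1.2500, f(x_8) = 0.286505, coefficient = 1

I ≈ (0.156250/2) × 9.151312 = 0.714946
Exact value: 0.713495
Error: 0.001451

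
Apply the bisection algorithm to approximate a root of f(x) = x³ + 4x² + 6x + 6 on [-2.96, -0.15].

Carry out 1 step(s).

f(x) = x³ + 4x² + 6x + 6
Initial interval: [-2.96, -0.15]

Iteration 1:
  c_1 = (-2.960000 + (-0.150000))/2 = -1.555000
  f(c_1) = f(-1.555000) = 2.582071
  f(a) × f(c) < 0, new interval: [-2.960000, -1.555000]

After 1 iteration(s), the approximation is c_1 = -1.555000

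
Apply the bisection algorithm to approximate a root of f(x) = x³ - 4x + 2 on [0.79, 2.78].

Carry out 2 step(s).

f(x) = x³ - 4x + 2
Initial interval: [0.79, 2.78]

Iteration 1:
  c_1 = (0.790000 + 2.780000)/2 = 1.785000
  f(c_1) = f(1.785000) = 0.547412
  f(a) × f(c) < 0, new interval: [0.790000, 1.785000]
Iteration 2:
  c_2 = (0.790000 + 1.785000)/2 = 1.287500
  f(c_2) = f(1.287500) = -1.015768
  f(a) × f(c) ≥ 0, new interval: [1.287500, 1.785000]

After 2 iteration(s), the approximation is c_2 = 1.287500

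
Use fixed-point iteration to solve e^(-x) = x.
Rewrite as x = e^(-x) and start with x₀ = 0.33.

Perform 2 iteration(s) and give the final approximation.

Equation: e^(-x) = x
Fixed-point form: x = e^(-x)
x₀ = 0.33

x_1 = g(0.330000) = 0.718924
x_2 = g(0.718924) = 0.487276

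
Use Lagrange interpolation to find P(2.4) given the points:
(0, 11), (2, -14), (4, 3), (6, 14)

Lagrange interpolation formula:
P(x) = Σ yᵢ × Lᵢ(x)
where Lᵢ(x) = Π_{j≠i} (x - xⱼ)/(xᵢ - xⱼ)

L_0(2.4) = (2.4 - 2)/(0 - 2) × (2.4 - 4)/(0 - 4) × (2.4 - 6)/(0 - 6) = -0.048000
L_1(2.4) = (2.4 - 0)/(2 - 0) × (2.4 - 4)/(2 - 4) × (2.4 - 6)/(2 - 6) = 0.864000
L_2(2.4) = (2.4 - 0)/(4 - 0) × (2.4 - 2)/(4 - 2) × (2.4 - 6)/(4 - 6) = 0.216000
L_3(2.4) = (2.4 - 0)/(6 - 0) × (2.4 - 2)/(6 - 2) × (2.4 - 4)/(6 - 4) = -0.032000

P(2.4) = 11×L_0(2.4) + (-14)×L_1(2.4) + 3×L_2(2.4) + 14×L_3(2.4)
P(2.4) = -12.424000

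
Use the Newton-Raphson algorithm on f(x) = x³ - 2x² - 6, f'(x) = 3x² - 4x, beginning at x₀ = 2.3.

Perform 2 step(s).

f(x) = x³ - 2x² - 6
f'(x) = 3x² - 4x
x₀ = 2.3

Newton-Raphson formula: x_{n+1} = x_n - f(x_n)/f'(x_n)

Iteration 1:
  f(2.300000) = -4.413000
  f'(2.300000) = 6.670000
  x_1 = 2.300000 - (-4.413000)/6.670000 = 2.961619
Iteration 2:
  f(2.961619) = 2.434543
  f'(2.961619) = 14.467088
  x_2 = 2.961619 - 2.434543/14.467088 = 2.793338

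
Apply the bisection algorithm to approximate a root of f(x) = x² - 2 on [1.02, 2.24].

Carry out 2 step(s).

f(x) = x² - 2
Initial interval: [1.02, 2.24]

Iteration 1:
  c_1 = (1.020000 + 2.240000)/2 = 1.630000
  f(c_1) = f(1.630000) = 0.656900
  f(a) × f(c) < 0, new interval: [1.020000, 1.630000]
Iteration 2:
  c_2 = (1.020000 + 1.630000)/2 = 1.325000
  f(c_2) = f(1.325000) = -0.244375
  f(a) × f(c) ≥ 0, new interval: [1.325000, 1.630000]

After 2 iteration(s), the approximation is c_2 = 1.325000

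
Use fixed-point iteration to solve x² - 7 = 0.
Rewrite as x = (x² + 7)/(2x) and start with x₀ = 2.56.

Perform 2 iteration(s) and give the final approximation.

Equation: x² - 7 = 0
Fixed-point form: x = (x² + 7)/(2x)
x₀ = 2.56

x_1 = g(2.560000) = 2.647187
x_2 = g(2.647187) = 2.645752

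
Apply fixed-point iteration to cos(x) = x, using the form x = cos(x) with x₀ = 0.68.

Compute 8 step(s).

Equation: cos(x) = x
Fixed-point form: x = cos(x)
x₀ = 0.68

x_1 = g(0.680000) = 0.777573
x_2 = g(0.777573) = 0.712618
x_3 = g(0.712618) = 0.756652
x_4 = g(0.756652) = 0.727138
x_5 = g(0.727138) = 0.747080
x_6 = g(0.747080) = 0.733676
x_7 = g(0.733676) = 0.742718
x_8 = g(0.742718) = 0.736633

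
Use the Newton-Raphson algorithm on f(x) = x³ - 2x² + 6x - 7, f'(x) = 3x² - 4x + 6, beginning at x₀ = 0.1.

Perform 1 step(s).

f(x) = x³ - 2x² + 6x - 7
f'(x) = 3x² - 4x + 6
x₀ = 0.1

Newton-Raphson formula: x_{n+1} = x_n - f(x_n)/f'(x_n)

Iteration 1:
  f(0.100000) = -6.419000
  f'(0.100000) = 5.630000
  x_1 = 0.100000 - (-6.419000)/5.630000 = 1.240142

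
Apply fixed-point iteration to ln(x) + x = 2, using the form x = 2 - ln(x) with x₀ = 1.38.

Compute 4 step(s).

Equation: ln(x) + x = 2
Fixed-point form: x = 2 - ln(x)
x₀ = 1.38

x_1 = g(1.380000) = 1.677917
x_2 = g(1.677917) = 1.482447
x_3 = g(1.482447) = 1.606306
x_4 = g(1.606306) = 1.526063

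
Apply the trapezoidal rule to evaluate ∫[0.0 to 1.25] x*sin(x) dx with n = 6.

f(x) = x*sin(x)
a = 0.0, b = 1.25, n = 6
h = (b - a)/n = 0.208333

Trapezoidal rule: (h/2)[f(x₀) + 2f(x₁) + 2f(x₂) + ... + f(xₙ)]

x_0 = 0.0000, f(x_0) = 0.000000, coefficient = 1
x_1 = 0.2083, f(x_1) = 0.043089, coefficient = 2
x_2 = 0.4167, f(x_2) = 0.168631, coefficient = 2
x_3 = 0.6250, f(x_3) = 0.365686, coefficient = 2
x_4 = 0.8333, f(x_4) = 0.616814, coefficient = 2
x_5 = 1.0417, f(x_5) = 0.899215, coefficient = 2
x_6 = 1.2500, f(x_6) = 1.186231, coefficient = 1

I ≈ (0.208333/2) × 5.373102 = 0.559698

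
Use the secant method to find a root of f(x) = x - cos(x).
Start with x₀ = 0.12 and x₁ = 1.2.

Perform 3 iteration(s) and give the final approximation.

f(x) = x - cos(x)
x₀ = 0.12, x₁ = 1.2

Secant formula: x_{n+1} = x_n - f(x_n)(x_n - x_{n-1})/(f(x_n) - f(x_{n-1}))

Iteration 1:
  f(0.120000) = -0.872809
  f(1.200000) = 0.837642
  x_2 = 1.200000 - 0.837642×(1.200000 - 0.120000)/(0.837642 - (-0.872809))
       = 0.671102
Iteration 2:
  f(1.200000) = 0.837642
  f(0.671102) = -0.112034
  x_3 = 0.671102 - (-0.112034)×(0.671102 - 1.200000)/(-0.112034 - 0.837642)
       = 0.733497
Iteration 3:
  f(0.671102) = -0.112034
  f(0.733497) = -0.009341
  x_4 = 0.733497 - (-0.009341)×(0.733497 - 0.671102)/(-0.009341 - (-0.112034))
       = 0.739172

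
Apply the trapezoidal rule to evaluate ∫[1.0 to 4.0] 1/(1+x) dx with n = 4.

f(x) = 1/(1+x)
a = 1.0, b = 4.0, n = 4
h = (b - a)/n = 0.750000

Trapezoidal rule: (h/2)[f(x₀) + 2f(x₁) + 2f(x₂) + ... + f(xₙ)]

x_0 = 1.0000, f(x_0) = 0.500000, coefficient = 1
x_1 = 1.7500, f(x_1) = 0.363636, coefficient = 2
x_2 = 2.5000, f(x_2) = 0.285714, coefficient = 2
x_3 = 3.2500, f(x_3) = 0.235294, coefficient = 2
x_4 = 4.0000, f(x_4) = 0.200000, coefficient = 1

I ≈ (0.750000/2) × 2.469290 = 0.925984
Exact value: 0.916291
Error: 0.009693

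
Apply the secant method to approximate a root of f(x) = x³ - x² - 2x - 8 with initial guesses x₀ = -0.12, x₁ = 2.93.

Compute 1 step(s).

f(x) = x³ - x² - 2x - 8
x₀ = -0.12, x₁ = 2.93

Secant formula: x_{n+1} = x_n - f(x_n)(x_n - x_{n-1})/(f(x_n) - f(x_{n-1}))

Iteration 1:
  f(-0.120000) = -7.776128
  f(2.930000) = 2.708857
  x_2 = 2.930000 - 2.708857×(2.930000 - (-0.120000))/(2.708857 - (-7.776128))
       = 2.142015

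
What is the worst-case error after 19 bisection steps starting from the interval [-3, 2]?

Bisection error bound: |error| ≤ (b-a)/2^n
|error| ≤ (2 - (-3))/2^19 = 5/2^19
|error| ≤ 0.0000095367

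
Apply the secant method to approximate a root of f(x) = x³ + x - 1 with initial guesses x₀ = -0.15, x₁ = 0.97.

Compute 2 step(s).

f(x) = x³ + x - 1
x₀ = -0.15, x₁ = 0.97

Secant formula: x_{n+1} = x_n - f(x_n)(x_n - x_{n-1})/(f(x_n) - f(x_{n-1}))

Iteration 1:
  f(-0.150000) = -1.153375
  f(0.970000) = 0.882673
  x_2 = 0.970000 - 0.882673×(0.970000 - (-0.150000))/(0.882673 - (-1.153375))
       = 0.484455
Iteration 2:
  f(0.970000) = 0.882673
  f(0.484455) = -0.401846
  x_3 = 0.484455 - (-0.401846)×(0.484455 - 0.970000)/(-0.401846 - 0.882673)
       = 0.636351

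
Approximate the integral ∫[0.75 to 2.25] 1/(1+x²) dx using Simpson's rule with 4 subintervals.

f(x) = 1/(1+x²)
a = 0.75, b = 2.25, n = 4
h = (b - a)/n = 0.375000

Simpson's rule: (h/3)[f(x₀) + 4f(x₁) + 2f(x₂) + ... + f(xₙ)]

x_0 = 0.7500, f(x_0) = 0.640000, coefficient = 1
x_1 = 1.1250, f(x_1) = 0.441379, coefficient = 4
x_2 = 1.5000, f(x_2) = 0.307692, coefficient = 2
x_3 = 1.8750, f(x_3) = 0.221453, coefficient = 4
x_4 = 2.2500, f(x_4) = 0.164948, coefficient = 1

I ≈ (0.375000/3) × 4.071663 = 0.508958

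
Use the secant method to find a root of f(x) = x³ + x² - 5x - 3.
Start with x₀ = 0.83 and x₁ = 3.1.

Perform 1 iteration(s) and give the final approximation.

f(x) = x³ + x² - 5x - 3
x₀ = 0.83, x₁ = 3.1

Secant formula: x_{n+1} = x_n - f(x_n)(x_n - x_{n-1})/(f(x_n) - f(x_{n-1}))

Iteration 1:
  f(0.830000) = -5.889313
  f(3.100000) = 20.901000
  x_2 = 3.100000 - 20.901000×(3.100000 - 0.830000)/(20.901000 - (-5.889313))
       = 1.329014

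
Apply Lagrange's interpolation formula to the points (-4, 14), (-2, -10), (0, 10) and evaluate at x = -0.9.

Lagrange interpolation formula:
P(x) = Σ yᵢ × Lᵢ(x)
where Lᵢ(x) = Π_{j≠i} (x - xⱼ)/(xᵢ - xⱼ)

L_0(-0.9) = (-0.9 - (-2))/(-4 - (-2)) × (-0.9 - 0)/(-4 - 0) = -0.123750
L_1(-0.9) = (-0.9 - (-4))/(-2 - (-4)) × (-0.9 - 0)/(-2 - 0) = 0.697500
L_2(-0.9) = (-0.9 - (-4))/(0 - (-4)) × (-0.9 - (-2))/(0 - (-2)) = 0.426250

P(-0.9) = 14×L_0(-0.9) + (-10)×L_1(-0.9) + 10×L_2(-0.9)
P(-0.9) = -4.445000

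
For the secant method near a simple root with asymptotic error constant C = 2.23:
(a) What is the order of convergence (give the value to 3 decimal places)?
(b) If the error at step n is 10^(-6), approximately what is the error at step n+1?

(a) Secant method has superlinear convergence with order φ = (1+√5)/2 ≈ 1.618.
    This means |e_{n+1}| ≈ C|e_n|^1.618.

(b) With |e_n| = 10^(-6) and C = 2.23:
    |e_{n+1}| ≈ 2.23 × (10^(-6))^1.618 = 2.23 × 10^(-9.71)

(a) ≈ 1.618 (golden ratio); (b) |e_{n+1}| ≈ 4.366e-10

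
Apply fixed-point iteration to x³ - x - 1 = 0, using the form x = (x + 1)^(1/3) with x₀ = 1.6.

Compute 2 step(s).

Equation: x³ - x - 1 = 0
Fixed-point form: x = (x + 1)^(1/3)
x₀ = 1.6

x_1 = g(1.600000) = 1.375069
x_2 = g(1.375069) = 1.334214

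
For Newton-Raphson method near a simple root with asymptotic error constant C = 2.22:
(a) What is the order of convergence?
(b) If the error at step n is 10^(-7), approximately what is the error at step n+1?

(a) Newton-Raphson has quadratic (order 2) convergence near simple roots.
    This means |e_{n+1}| ≈ C|e_n|².

(b) With |e_n| = 10^(-7) and C = 2.22:
    |e_{n+1}| ≈ 2.22 × (10^(-7))² = 2.22 × 10^(-14)

(a) 2 (quadratic); (b) |e_{n+1}| ≈ 2.220e-14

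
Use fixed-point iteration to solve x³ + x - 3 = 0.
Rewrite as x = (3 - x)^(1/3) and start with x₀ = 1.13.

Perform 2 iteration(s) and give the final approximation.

Equation: x³ + x - 3 = 0
Fixed-point form: x = (3 - x)^(1/3)
x₀ = 1.13

x_1 = g(1.130000) = 1.232009
x_2 = g(1.232009) = 1.209187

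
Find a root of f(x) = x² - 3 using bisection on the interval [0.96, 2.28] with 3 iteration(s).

f(x) = x² - 3
Initial interval: [0.96, 2.28]

Iteration 1:
  c_1 = (0.960000 + 2.280000)/2 = 1.620000
  f(c_1) = f(1.620000) = -0.375600
  f(a) × f(c) ≥ 0, new interval: [1.620000, 2.280000]
Iteration 2:
  c_2 = (1.620000 + 2.280000)/2 = 1.950000
  f(c_2) = f(1.950000) = 0.802500
  f(a) × f(c) < 0, new interval: [1.620000, 1.950000]
Iteration 3:
  c_3 = (1.620000 + 1.950000)/2 = 1.785000
  f(c_3) = f(1.785000) = 0.186225
  f(a) × f(c) < 0, new interval: [1.620000, 1.785000]

After 3 iteration(s), the approximation is c_3 = 1.785000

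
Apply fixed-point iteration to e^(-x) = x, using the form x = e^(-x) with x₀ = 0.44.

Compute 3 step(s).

Equation: e^(-x) = x
Fixed-point form: x = e^(-x)
x₀ = 0.44

x_1 = g(0.440000) = 0.644036
x_2 = g(0.644036) = 0.525168
x_3 = g(0.525168) = 0.591456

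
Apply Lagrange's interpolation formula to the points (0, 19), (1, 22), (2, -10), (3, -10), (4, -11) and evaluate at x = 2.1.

Lagrange interpolation formula:
P(x) = Σ yᵢ × Lᵢ(x)
where Lᵢ(x) = Π_{j≠i} (x - xⱼ)/(xᵢ - xⱼ)

L_0(2.1) = (2.1 - 1)/(0 - 1) × (2.1 - 2)/(0 - 2) × (2.1 - 3)/(0 - 3) × (2.1 - 4)/(0 - 4) = 0.007838
L_1(2.1) = (2.1 - 0)/(1 - 0) × (2.1 - 2)/(1 - 2) × (2.1 - 3)/(1 - 3) × (2.1 - 4)/(1 - 4) = -0.059850
L_2(2.1) = (2.1 - 0)/(2 - 0) × (2.1 - 1)/(2 - 1) × (2.1 - 3)/(2 - 3) × (2.1 - 4)/(2 - 4) = 0.987525
L_3(2.1) = (2.1 - 0)/(3 - 0) × (2.1 - 1)/(3 - 1) × (2.1 - 2)/(3 - 2) × (2.1 - 4)/(3 - 4) = 0.073150
L_4(2.1) = (2.1 - 0)/(4 - 0) × (2.1 - 1)/(4 - 1) × (2.1 - 2)/(4 - 2) × (2.1 - 3)/(4 - 3) = -0.008663

P(2.1) = 19×L_0(2.1) + 22×L_1(2.1) + (-10)×L_2(2.1) + (-10)×L_3(2.1) + (-11)×L_4(2.1)
P(2.1) = -11.679250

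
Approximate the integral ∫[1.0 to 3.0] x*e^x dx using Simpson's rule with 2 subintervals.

f(x) = x*e^x
a = 1.0, b = 3.0, n = 2
h = (b - a)/n = 1.000000

Simpson's rule: (h/3)[f(x₀) + 4f(x₁) + 2f(x₂) + ... + f(xₙ)]

x_0 = 1.0000, f(x_0) = 2.718282, coefficient = 1
x_1 = 2.0000, f(x_1) = 14.778112, coefficient = 4
x_2 = 3.0000, f(x_2) = 60.256611, coefficient = 1

I ≈ (1.000000/3) × 122.087341 = 40.695780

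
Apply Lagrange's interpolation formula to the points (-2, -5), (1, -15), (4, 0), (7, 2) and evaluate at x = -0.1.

Lagrange interpolation formula:
P(x) = Σ yᵢ × Lᵢ(x)
where Lᵢ(x) = Π_{j≠i} (x - xⱼ)/(xᵢ - xⱼ)

L_0(-0.1) = (-0.1 - 1)/(-2 - 1) × (-0.1 - 4)/(-2 - 4) × (-0.1 - 7)/(-2 - 7) = 0.197660
L_1(-0.1) = (-0.1 - (-2))/(1 - (-2)) × (-0.1 - 4)/(1 - 4) × (-0.1 - 7)/(1 - 7) = 1.024241
L_2(-0.1) = (-0.1 - (-2))/(4 - (-2)) × (-0.1 - 1)/(4 - 1) × (-0.1 - 7)/(4 - 7) = -0.274796
L_3(-0.1) = (-0.1 - (-2))/(7 - (-2)) × (-0.1 - 1)/(7 - 1) × (-0.1 - 4)/(7 - 4) = 0.052895

P(-0.1) = (-5)×L_0(-0.1) + (-15)×L_1(-0.1) + 0×L_2(-0.1) + 2×L_3(-0.1)
P(-0.1) = -16.246123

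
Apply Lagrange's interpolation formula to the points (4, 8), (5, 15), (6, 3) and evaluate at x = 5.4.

Lagrange interpolation formula:
P(x) = Σ yᵢ × Lᵢ(x)
where Lᵢ(x) = Π_{j≠i} (x - xⱼ)/(xᵢ - xⱼ)

L_0(5.4) = (5.4 - 5)/(4 - 5) × (5.4 - 6)/(4 - 6) = -0.120000
L_1(5.4) = (5.4 - 4)/(5 - 4) × (5.4 - 6)/(5 - 6) = 0.840000
L_2(5.4) = (5.4 - 4)/(6 - 4) × (5.4 - 5)/(6 - 5) = 0.280000

P(5.4) = 8×L_0(5.4) + 15×L_1(5.4) + 3×L_2(5.4)
P(5.4) = 12.480000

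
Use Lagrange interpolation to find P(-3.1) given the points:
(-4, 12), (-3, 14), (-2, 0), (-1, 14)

Lagrange interpolation formula:
P(x) = Σ yᵢ × Lᵢ(x)
where Lᵢ(x) = Π_{j≠i} (x - xⱼ)/(xᵢ - xⱼ)

L_0(-3.1) = (-3.1 - (-3))/(-4 - (-3)) × (-3.1 - (-2))/(-4 - (-2)) × (-3.1 - (-1))/(-4 - (-1)) = 0.038500
L_1(-3.1) = (-3.1 - (-4))/(-3 - (-4)) × (-3.1 - (-2))/(-3 - (-2)) × (-3.1 - (-1))/(-3 - (-1)) = 1.039500
L_2(-3.1) = (-3.1 - (-4))/(-2 - (-4)) × (-3.1 - (-3))/(-2 - (-3)) × (-3.1 - (-1))/(-2 - (-1)) = -0.094500
L_3(-3.1) = (-3.1 - (-4))/(-1 - (-4)) × (-3.1 - (-3))/(-1 - (-3)) × (-3.1 - (-2))/(-1 - (-2)) = 0.016500

P(-3.1) = 12×L_0(-3.1) + 14×L_1(-3.1) + 0×L_2(-3.1) + 14×L_3(-3.1)
P(-3.1) = 15.246000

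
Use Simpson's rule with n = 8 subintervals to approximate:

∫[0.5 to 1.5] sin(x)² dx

f(x) = sin(x)²
a = 0.5, b = 1.5, n = 8
h = (b - a)/n = 0.125000

Simpson's rule: (h/3)[f(x₀) + 4f(x₁) + 2f(x₂) + ... + f(xₙ)]

x_0 = 0.5000, f(x_0) = 0.229849, coefficient = 1
x_1 = 0.6250, f(x_1) = 0.342339, coefficient = 4
x_2 = 0.7500, f(x_2) = 0.464631, coefficient = 2
x_3 = 0.8750, f(x_3) = 0.589123, coefficient = 4
x_4 = 1.0000, f(x_4) = 0.708073, coefficient = 2
x_5 = 1.1250, f(x_5) = 0.814087, coefficient = 4
x_6 = 1.2500, f(x_6) = 0.900572, coefficient = 2
x_7 = 1.3750, f(x_7) = 0.962151, coefficient = 4
x_8 = 1.5000, f(x_8) = 0.994996, coefficient = 1

I ≈ (0.125000/3) × 16.202198 = 0.675092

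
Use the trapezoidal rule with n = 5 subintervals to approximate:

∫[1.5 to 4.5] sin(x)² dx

f(x) = sin(x)²
a = 1.5, b = 4.5, n = 5
h = (b - a)/n = 0.600000

Trapezoidal rule: (h/2)[f(x₀) + 2f(x₁) + 2f(x₂) + ... + f(xₙ)]

x_0 = 1.5000, f(x_0) = 0.994996, coefficient = 1
x_1 = 2.1000, f(x_1) = 0.745130, coefficient = 2
x_2 = 2.7000, f(x_2) = 0.182654, coefficient = 2
x_3 = 3.3000, f(x_3) = 0.024884, coefficient = 2
x_4 = 3.9000, f(x_4) = 0.473022, coefficient = 2
x_5 = 4.5000, f(x_5) = 0.955565, coefficient = 1

I ≈ (0.600000/2) × 4.801941 = 1.440582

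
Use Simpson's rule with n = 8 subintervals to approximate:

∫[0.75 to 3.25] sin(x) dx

f(x) = sin(x)
a = 0.75, b = 3.25, n = 8
h = (b - a)/n = 0.312500

Simpson's rule: (h/3)[f(x₀) + 4f(x₁) + 2f(x₂) + ... + f(xₙ)]

x_0 = 0.7500, f(x_0) = 0.681639, coefficient = 1
x_1 = 1.0625, f(x_1) = 0.873575, coefficient = 4
x_2 = 1.3750, f(x_2) = 0.980893, coefficient = 2
x_3 = 1.6875, f(x_3) = 0.993198, coefficient = 4
x_4 = 2.0000, f(x_4) = 0.909297, coefficient = 2
x_5 = 2.3125, f(x_5) = 0.737319, coefficient = 4
x_6 = 2.6250, f(x_6) = 0.493920, coefficient = 2
x_7 = 2.9375, f(x_7) = 0.202679, coefficient = 4
x_8 = 3.2500, f(x_8) = -0.108195, coefficient = 1

I ≈ (0.312500/3) × 16.568746 = 1.725911
Exact value: 1.725819
Error: 0.000093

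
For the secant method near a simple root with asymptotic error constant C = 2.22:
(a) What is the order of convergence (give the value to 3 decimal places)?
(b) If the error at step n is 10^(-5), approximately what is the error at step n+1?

(a) Secant method has superlinear convergence with order φ = (1+√5)/2 ≈ 1.618.
    This means |e_{n+1}| ≈ C|e_n|^1.618.

(b) With |e_n| = 10^(-5) and C = 2.22:
    |e_{n+1}| ≈ 2.22 × (10^(-5))^1.618 = 2.22 × 10^(-8.09)

(a) ≈ 1.618 (golden ratio); (b) |e_{n+1}| ≈ 1.804e-08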